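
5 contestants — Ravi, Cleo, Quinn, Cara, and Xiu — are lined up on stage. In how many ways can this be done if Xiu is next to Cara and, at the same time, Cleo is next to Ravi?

24

Treat {Xiu,Cara} as one block (2 orders) and {Cleo,Ravi} as another (2 orders).
That leaves 3 units to arrange: 2 × 2 × 3! = 4 × 6 = 24.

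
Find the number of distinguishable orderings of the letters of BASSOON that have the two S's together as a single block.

360

Treat the 2 copies of S as a single block. The multiset to arrange is then {SS, A, B, N, O, O}, 6 items in all.
That gives (6)!/(2!) = 360 arrangements.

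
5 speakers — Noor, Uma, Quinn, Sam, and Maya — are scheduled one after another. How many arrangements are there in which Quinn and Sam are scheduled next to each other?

Place the 3 others and the Quinn-Sam pair as 4 objects in a line; the pair has 2 internal arrangements.
So the count is 2·(4)! = 48.

48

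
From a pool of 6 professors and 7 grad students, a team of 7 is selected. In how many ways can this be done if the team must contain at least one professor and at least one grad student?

Unrestricted: C(13,7) = 1716 ways to pick any 7 of the 13.
Selections missing a whole group: no professors → C(7,7) = 1; no grad students → C(6,7) = 0.
Both groups omitted at once is impossible, so 1716 − 1 = 1715.

1715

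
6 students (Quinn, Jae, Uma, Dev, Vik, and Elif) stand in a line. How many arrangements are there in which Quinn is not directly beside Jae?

There are 6! = 720 arrangements in all. If Quinn and Jae are adjacent, merging them into one block gives 2·(5)! = 240 arrangements.
Complementary counting: 720 − 240 = 480.

480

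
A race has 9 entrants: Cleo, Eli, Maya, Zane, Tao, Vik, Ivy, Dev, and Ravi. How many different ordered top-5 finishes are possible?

This is an ordered selection of 5 from 9: P(9,5).
That gives 9 × 8 × 7 × 6 × 5 = 15120.

15120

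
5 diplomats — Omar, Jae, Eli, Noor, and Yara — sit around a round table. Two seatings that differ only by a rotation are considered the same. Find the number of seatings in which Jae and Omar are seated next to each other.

12

Treat {Jae, Omar} as one unit (2 internal orders) and seat the resulting 4 units around the table: (3)! circular arrangements.
So 2 × (3)! = 2 × 6 = 12.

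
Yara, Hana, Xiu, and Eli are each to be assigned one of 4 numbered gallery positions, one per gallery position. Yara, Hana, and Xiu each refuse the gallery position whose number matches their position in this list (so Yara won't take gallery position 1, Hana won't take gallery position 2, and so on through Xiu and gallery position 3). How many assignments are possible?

11

Let Aᵢ (for i ∈ {1, 2, 3}) be the placements that put person i in their forbidden gallery position. Any j of these fix j positions, leaving (4−j)! ways to fill the rest, and there are C(3,j) ways to pick which j.
By inclusion–exclusion, the number of valid placements is Σ_{j=0}^{3} (−1)^j C(3,j)·(4−j)!.
Computing: 24 − 18 + 6 − 1 = 11.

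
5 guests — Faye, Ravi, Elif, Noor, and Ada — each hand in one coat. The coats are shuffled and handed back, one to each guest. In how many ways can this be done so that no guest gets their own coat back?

Count assignments avoiding every fixed point. For any j of the 5 guests fixed to their own coat, the other 5−j can be arranged in (5−j)! ways.
By inclusion–exclusion this is Σ_{j=0}^{5} (−1)^j C(5,j)·(5−j)!.
Computing: 120 − 120 + 60 − 20 + 5 − 1 = 44.

44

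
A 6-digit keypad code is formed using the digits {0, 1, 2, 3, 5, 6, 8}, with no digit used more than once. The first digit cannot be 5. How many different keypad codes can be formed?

The first digit has 7−1 = 6 choices (anything except 5).
The remaining 5 digits are filled from the other 6 symbols without repetition: 6 × 5 × 4 × 3 × 2 = 720.
Total: 6 × 720 = 4320.

4320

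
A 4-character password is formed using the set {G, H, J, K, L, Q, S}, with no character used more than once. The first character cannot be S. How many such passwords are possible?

The first character has 7−1 = 6 choices (anything except S).
The remaining 3 characters are filled from the other 6 symbols without repetition: 6 × 5 × 4 = 120.
Total: 6 × 120 = 720.

720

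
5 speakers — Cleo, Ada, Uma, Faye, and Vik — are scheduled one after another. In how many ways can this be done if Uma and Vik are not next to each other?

72

There are 5! = 120 arrangements in all. If Uma and Vik are adjacent, merging them into one block gives 2·(4)! = 48 arrangements.
So 120 − 48 = 72 arrangements keep them apart.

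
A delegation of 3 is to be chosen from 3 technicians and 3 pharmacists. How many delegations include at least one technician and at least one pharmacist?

With no constraint there are C(6,3) = 20 possible selections.
Subtract selections that omit an entire group: no technicians → C(3,3) = 1; no pharmacists → C(3,3) = 1.
Both groups omitted at once is impossible, so 20 − 2 = 18.

18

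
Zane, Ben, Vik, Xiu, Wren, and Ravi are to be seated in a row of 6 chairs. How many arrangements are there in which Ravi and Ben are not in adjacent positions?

480

Of the 6! = 720 arrangements, those with Ravi and Ben adjacent number 2 × 5! = 240 (treat the pair as a block with 2 internal orders).
So 720 − 240 = 480 arrangements keep them apart.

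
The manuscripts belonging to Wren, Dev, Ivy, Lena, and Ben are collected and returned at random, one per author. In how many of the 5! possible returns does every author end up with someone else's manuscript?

Let Aᵢ be the assignments in which author i gets their own manuscript. We want the size of the complement of A₁∪…∪A_5.
By inclusion–exclusion this is Σ_{j=0}^{5} (−1)^j C(5,j)·(5−j)!.
Computing: 120 − 120 + 60 − 20 + 5 − 1 = 44.

44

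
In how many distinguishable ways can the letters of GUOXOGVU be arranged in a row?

The 8 letters of GUOXOGVU have repeats: G appearing twice, O appearing twice, and U appearing twice.
So there are 8! / (2!·2!·2!) = 5040 distinguishable arrangements.

5040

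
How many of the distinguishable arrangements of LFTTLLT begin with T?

60

With the first slot taken by T, it remains to arrange the other 6 letters (LFTLLT).
Those 6 letters have L appearing 3 times and T appearing twice, giving (6)!/(3!·2!) = 60.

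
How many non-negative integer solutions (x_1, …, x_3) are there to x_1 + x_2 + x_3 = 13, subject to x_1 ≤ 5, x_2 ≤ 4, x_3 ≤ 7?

Ignoring the caps, the number of non-negative solutions to x_1+…+x_3 = 13 is C(15,2) = 105.
Subtract solutions that violate a single cap (substitute x_i' = x_i − (cap_i+1)): x_1 ≥ 6 gives C(9,2) = 36; x_2 ≥ 5 gives C(10,2) = 45; x_3 ≥ 8 gives C(7,2) = 21. Together 102.
Add back pairs where two caps are both exceeded: 6 + 0 + 1 = 7.
By inclusion–exclusion the count is 105 − 102 + 7 = 10.

10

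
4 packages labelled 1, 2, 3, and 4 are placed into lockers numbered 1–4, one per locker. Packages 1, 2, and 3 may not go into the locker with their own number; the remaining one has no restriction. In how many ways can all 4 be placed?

Let Aᵢ (for i ∈ {1, 2, 3}) be the placements that put package i in its forbidden locker. Any j of these fix j positions, leaving (4−j)! ways to fill the rest, and there are C(3,j) ways to pick which j.
By inclusion–exclusion, the number of valid placements is Σ_{j=0}^{3} (−1)^j C(3,j)·(4−j)!.
Computing: 24 − 18 + 6 − 1 = 11.

11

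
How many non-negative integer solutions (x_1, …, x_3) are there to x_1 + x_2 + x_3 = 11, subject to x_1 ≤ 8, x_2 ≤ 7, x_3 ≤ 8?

Ignoring the caps, the number of non-negative solutions to x_1+…+x_3 = 11 is C(13,2) = 78.
Subtract solutions that violate a single cap (substitute x_i' = x_i − (cap_i+1)): x_1 ≥ 9 gives C(4,2) = 6; x_2 ≥ 8 gives C(5,2) = 10; x_3 ≥ 9 gives C(4,2) = 6. Together 22.
No two caps can be exceeded simultaneously, so the pair terms are all 0.
By inclusion–exclusion the count is 78 − 22 + 0 = 56.

56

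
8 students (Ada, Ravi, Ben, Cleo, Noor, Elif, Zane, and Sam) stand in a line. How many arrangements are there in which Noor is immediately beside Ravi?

Glue Noor and Ravi into one block (2 internal orders), leaving 7 units to arrange in a row.
That gives 2 × 7! = 2 × 5040 = 10080.

10080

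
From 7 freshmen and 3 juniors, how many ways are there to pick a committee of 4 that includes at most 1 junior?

Split by how many juniors are chosen (0 through 1).
Sum: C(3,0)·C(7,4) + C(3,1)·C(7,3) = 35 + 105 = 140.

140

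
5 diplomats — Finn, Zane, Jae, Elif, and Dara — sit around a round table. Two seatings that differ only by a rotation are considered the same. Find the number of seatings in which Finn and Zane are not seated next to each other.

12

Without the restriction there are (4)! = 24 seatings.
Those with Finn next to Zane: fuse the pair into one unit and seat 4 units around a circle — 2·(3)! = 12.
Subtracting, 24 − 12 = 12.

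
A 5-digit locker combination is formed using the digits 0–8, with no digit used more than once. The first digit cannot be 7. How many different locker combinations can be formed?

The first digit has 9−1 = 8 choices (anything except 7).
The remaining 4 digits are filled from the other 8 symbols without repetition: 8 × 7 × 6 × 5 = 1680.
Total: 8 × 1680 = 13440.

13440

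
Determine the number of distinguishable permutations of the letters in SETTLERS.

5040

The 8 letters of SETTLERS have repeats: E appearing twice, S appearing twice, and T appearing twice.
Dividing 8! = 40320 by 2!·2!·2! = 8 for the repeated letters gives 5040.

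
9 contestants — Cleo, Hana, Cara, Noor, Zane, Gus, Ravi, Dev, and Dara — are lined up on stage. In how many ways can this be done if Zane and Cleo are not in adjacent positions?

282240

There are 9! = 362880 arrangements in all. If Zane and Cleo are adjacent, merging them into one block gives 2·(8)! = 80640 arrangements.
So 362880 − 80640 = 282240 arrangements keep them apart.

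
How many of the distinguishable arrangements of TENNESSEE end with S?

With the last slot taken by S, it remains to arrange the other 8 letters (TENNESEE).
Those 8 letters have E appearing 4 times and N appearing twice, giving (8)!/(4!·2!) = 840.

840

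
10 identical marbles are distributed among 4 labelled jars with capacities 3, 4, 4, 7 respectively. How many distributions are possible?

89

Without the upper bounds there are C(13,3) = 286 ways to split 10 among 4 jars.
Subtract solutions that violate a single cap (substitute x_i' = x_i − (cap_i+1)): x_1 ≥ 4 gives C(9,3) = 84; x_2 ≥ 5 gives C(8,3) = 56; x_3 ≥ 5 gives C(8,3) = 56; x_4 ≥ 8 gives C(5,3) = 10. Together 206.
Add back pairs where two caps are both exceeded: 4 + 4 + 0 + 1 + 0 + 0 = 9.
By inclusion–exclusion the count is 286 − 206 + 9 = 89.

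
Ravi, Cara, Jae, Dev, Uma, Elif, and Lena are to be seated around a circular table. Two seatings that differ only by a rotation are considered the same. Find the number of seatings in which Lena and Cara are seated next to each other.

240

Treat {Lena, Cara} as one unit (2 internal orders) and seat the resulting 6 units around the table: (5)! circular arrangements.
So 2 × (5)! = 2 × 120 = 240.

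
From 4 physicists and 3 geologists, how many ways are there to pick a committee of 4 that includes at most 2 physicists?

Split by how many physicists are chosen (0 through 2).
Sum: C(4,0)·C(3,4) + C(4,1)·C(3,3) + C(4,2)·C(3,2) = 0 + 4 + 18 = 22.

22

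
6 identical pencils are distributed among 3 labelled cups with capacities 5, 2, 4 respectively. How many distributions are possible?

14

By stars and bars, unrestricted non-negative solutions to x_1+…+x_3 = 6 number C(6+2,2) = 28.
Subtract solutions that violate a single cap (substitute x_i' = x_i − (cap_i+1)): x_1 ≥ 6 gives C(2,2) = 1; x_2 ≥ 3 gives C(5,2) = 10; x_3 ≥ 5 gives C(3,2) = 3. Together 14.
No two caps can be exceeded simultaneously, so the pair terms are all 0.
By inclusion–exclusion the count is 28 − 14 + 0 = 14.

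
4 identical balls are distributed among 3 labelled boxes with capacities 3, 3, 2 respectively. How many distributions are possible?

Ignoring the caps, the number of non-negative solutions to x_1+…+x_3 = 4 is C(6,2) = 15.
Subtract solutions that violate a single cap (substitute x_i' = x_i − (cap_i+1)): x_1 ≥ 4 gives C(2,2) = 1; x_2 ≥ 4 gives C(2,2) = 1; x_3 ≥ 3 gives C(3,2) = 3. Together 5.
No two caps can be exceeded simultaneously, so the pair terms are all 0.
By inclusion–exclusion the count is 15 − 5 + 0 = 10.

10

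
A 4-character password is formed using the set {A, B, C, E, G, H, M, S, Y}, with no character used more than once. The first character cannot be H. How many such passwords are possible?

2688

The first character has 9−1 = 8 choices (anything except H).
The remaining 3 characters are filled from the other 8 symbols without repetition: 8 × 7 × 6 = 336.
Total: 8 × 336 = 2688.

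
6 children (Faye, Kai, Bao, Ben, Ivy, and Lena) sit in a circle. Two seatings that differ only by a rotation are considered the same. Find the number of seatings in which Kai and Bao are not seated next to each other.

Without the restriction there are (5)! = 120 seatings.
Seatings with Kai beside Bao: treat them as a block with 2 internal orders, giving 2 × (4)! = 48.
Subtracting, 120 − 48 = 72.

72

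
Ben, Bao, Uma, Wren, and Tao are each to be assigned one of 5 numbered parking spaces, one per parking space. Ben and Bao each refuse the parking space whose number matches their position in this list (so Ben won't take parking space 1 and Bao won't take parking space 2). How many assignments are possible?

Let Aᵢ (for i ∈ {1, 2}) be the placements that put person i in their forbidden parking space. Any j of these fix j positions, leaving (5−j)! ways to fill the rest, and there are C(2,j) ways to pick which j.
By inclusion–exclusion, the number of valid placements is Σ_{j=0}^{2} (−1)^j C(2,j)·(5−j)!.
Computing: 120 − 48 + 6 = 78.

78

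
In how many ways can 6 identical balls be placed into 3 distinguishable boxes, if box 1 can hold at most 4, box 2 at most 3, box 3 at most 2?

9

Ignoring the caps, the number of non-negative solutions to x_1+…+x_3 = 6 is C(8,2) = 28.
Subtract solutions that violate a single cap (substitute x_i' = x_i − (cap_i+1)): x_1 ≥ 5 gives C(3,2) = 3; x_2 ≥ 4 gives C(4,2) = 6; x_3 ≥ 3 gives C(5,2) = 10. Together 19.
No two caps can be exceeded simultaneously, so the pair terms are all 0.
By inclusion–exclusion the count is 28 − 19 + 0 = 9.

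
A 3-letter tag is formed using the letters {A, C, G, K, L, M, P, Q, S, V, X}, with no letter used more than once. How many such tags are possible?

990

This is a permutation of 3 out of 11: P(11,3) = 11!/8!.
That product is 11 × 10 × 9 = 990.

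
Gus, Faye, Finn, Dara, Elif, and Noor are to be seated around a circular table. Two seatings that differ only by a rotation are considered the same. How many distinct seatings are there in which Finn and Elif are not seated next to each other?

72

All circular seatings of 6 people number (5)! = 120.
Seatings with Finn beside Elif: treat them as a block with 2 internal orders, giving 2 × (4)! = 48.
Subtracting, 120 − 48 = 72.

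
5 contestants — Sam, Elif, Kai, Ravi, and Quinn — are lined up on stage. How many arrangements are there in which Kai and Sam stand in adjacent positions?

Glue Kai and Sam into one block (2 internal orders), leaving 4 units to arrange in a row.
So the count is 2·(4)! = 48.

48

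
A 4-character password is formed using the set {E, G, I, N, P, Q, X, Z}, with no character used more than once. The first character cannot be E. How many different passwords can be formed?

1470

The first character has 8−1 = 7 choices (anything except E).
The remaining 3 characters are filled from the other 7 symbols without repetition: 7 × 6 × 5 = 210.
Total: 7 × 210 = 1470.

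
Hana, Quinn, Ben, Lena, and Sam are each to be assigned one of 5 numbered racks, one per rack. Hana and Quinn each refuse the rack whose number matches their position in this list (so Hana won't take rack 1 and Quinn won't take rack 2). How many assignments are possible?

Let Aᵢ (for i ∈ {1, 2}) be the placements that put person i in their forbidden rack. Any j of these fix j positions, leaving (5−j)! ways to fill the rest, and there are C(2,j) ways to pick which j.
By inclusion–exclusion, the number of valid placements is Σ_{j=0}^{2} (−1)^j C(2,j)·(5−j)!.
Computing: 120 − 48 + 6 = 78.

78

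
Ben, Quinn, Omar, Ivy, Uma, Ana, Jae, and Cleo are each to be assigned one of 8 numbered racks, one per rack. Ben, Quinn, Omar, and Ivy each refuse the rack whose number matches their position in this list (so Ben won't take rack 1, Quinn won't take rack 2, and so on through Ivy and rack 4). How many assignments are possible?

24024

Let Aᵢ (for 1 ≤ i ≤ 4) be the placements that put person i in their forbidden rack. Any j of these fix j positions, leaving (8−j)! ways to fill the rest, and there are C(4,j) ways to pick which j.
By inclusion–exclusion, the number of valid placements is Σ_{j=0}^{4} (−1)^j C(4,j)·(8−j)!.
Computing: 40320 − 20160 + 4320 − 480 + 24 = 24024.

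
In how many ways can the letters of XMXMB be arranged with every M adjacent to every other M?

12

Treat the 2 copies of M as a single block. The multiset to arrange is then {MM, B, X, X}, 4 items in all.
That gives (4)!/(2!) = 12 arrangements.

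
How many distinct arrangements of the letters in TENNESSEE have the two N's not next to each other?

Total arrangements of TENNESSEE: 9!/(4!·2!·2!) = 3780.
If the two N's are adjacent, glue them into one block, leaving 8 items to arrange: (8)!/(4!·2!) = 840 ways.
Hence 3780 − 840 = 2940.

2940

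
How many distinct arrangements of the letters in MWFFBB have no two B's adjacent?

There are 6!/(2!·2!) = 180 arrangements of MWFFBB in total.
Arrangements with the B's together: treat BB as one letter, giving (5)!/(2!) = 60.
Subtracting, 180 − 60 = 120 arrangements keep the B's apart.

120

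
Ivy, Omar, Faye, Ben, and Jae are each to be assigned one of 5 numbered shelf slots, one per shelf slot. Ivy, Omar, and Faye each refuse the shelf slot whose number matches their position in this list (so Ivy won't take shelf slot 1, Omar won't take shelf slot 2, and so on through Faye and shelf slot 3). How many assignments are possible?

Let Aᵢ (for i ∈ {1, 2, 3}) be the placements that put person i in their forbidden shelf slot. Any j of these fix j positions, leaving (5−j)! ways to fill the rest, and there are C(3,j) ways to pick which j.
By inclusion–exclusion, the number of valid placements is Σ_{j=0}^{3} (−1)^j C(3,j)·(5−j)!.
Computing: 120 − 72 + 18 − 2 = 64.

64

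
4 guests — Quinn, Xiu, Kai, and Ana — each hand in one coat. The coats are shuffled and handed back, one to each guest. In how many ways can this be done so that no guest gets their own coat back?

Let Aᵢ be the assignments in which guest i gets their own coat. We want the size of the complement of A₁∪…∪A_4.
By inclusion–exclusion this is Σ_{j=0}^{4} (−1)^j C(4,j)·(4−j)!.
Computing: 24 − 24 + 12 − 4 + 1 = 9.

9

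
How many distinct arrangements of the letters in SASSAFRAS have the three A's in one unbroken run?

210

Treat the 3 copies of A as a single block. The multiset to arrange is then {AAA, F, R, S, S, S, S}, 7 items in all.
That gives (7)!/(4!) = 210 arrangements.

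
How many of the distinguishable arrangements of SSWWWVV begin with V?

Fix V in the first position and arrange the remaining 6 letters.
Those 6 letters have S appearing twice and W appearing 3 times, giving (6)!/(3!·2!) = 60.

60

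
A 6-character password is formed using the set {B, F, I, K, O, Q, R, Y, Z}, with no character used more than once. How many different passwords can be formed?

60480

Choose and order 6 of the 9 symbols: the first character has 9 options, the next 8, and so on down to 4.
That product is 9 × 8 × 7 × 6 × 5 × 4 = 60480.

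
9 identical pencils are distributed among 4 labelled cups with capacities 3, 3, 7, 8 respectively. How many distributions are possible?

Without the upper bounds there are C(12,3) = 220 ways to split 9 among 4 cups.
Subtract solutions that violate a single cap (substitute x_i' = x_i − (cap_i+1)): x_1 ≥ 4 gives C(8,3) = 56; x_2 ≥ 4 gives C(8,3) = 56; x_3 ≥ 8 gives C(4,3) = 4; x_4 ≥ 9 gives C(3,3) = 1. Together 117.
Add back pairs where two caps are both exceeded: 4 + 0 + 0 + 0 + 0 + 0 = 4.
By inclusion–exclusion the count is 220 − 117 + 4 = 107.

107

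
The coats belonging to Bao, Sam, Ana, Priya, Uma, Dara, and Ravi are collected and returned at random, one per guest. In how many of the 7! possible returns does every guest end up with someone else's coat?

1854

Let Aᵢ be the assignments in which guest i gets their own coat. We want the size of the complement of A₁∪…∪A_7.
By inclusion–exclusion this is Σ_{j=0}^{7} (−1)^j C(7,j)·(7−j)!.
Computing: 5040 − 5040 + 2520 − 840 + 210 − 42 + 7 − 1 = 1854.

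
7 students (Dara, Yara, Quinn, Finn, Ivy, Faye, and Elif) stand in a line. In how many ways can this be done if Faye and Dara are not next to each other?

3600

Of the 7! = 5040 arrangements, those with Faye and Dara adjacent number 2 × 6! = 1440 (treat the pair as a block with 2 internal orders).
So 5040 − 1440 = 3600 arrangements keep them apart.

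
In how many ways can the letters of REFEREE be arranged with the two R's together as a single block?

30

Treat the 2 copies of R as a single block. The multiset to arrange is then {RR, E, E, E, E, F}, 6 items in all.
That gives (6)!/(4!) = 30 arrangements.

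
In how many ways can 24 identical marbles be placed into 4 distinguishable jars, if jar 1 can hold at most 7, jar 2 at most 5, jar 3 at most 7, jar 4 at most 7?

10

Without the upper bounds there are C(27,3) = 2925 ways to split 24 among 4 jars.
Subtract solutions that violate a single cap (substitute x_i' = x_i − (cap_i+1)): x_1 ≥ 8 gives C(19,3) = 969; x_2 ≥ 6 gives C(21,3) = 1330; x_3 ≥ 8 gives C(19,3) = 969; x_4 ≥ 8 gives C(19,3) = 969. Together 4237.
Add back pairs where two caps are both exceeded: 286 + 165 + 165 + 286 + 286 + 165 = 1353.
Subtract triples: 10 + 10 + 1 + 10 = 31.
By inclusion–exclusion the count is 2925 − 4237 + 1353 − 31 = 10.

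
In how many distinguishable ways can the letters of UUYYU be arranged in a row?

UUYYU has 5 letters with U appearing 3 times and Y appearing twice.
The number of distinct arrangements is 5!/(3!·2!) = 120/12 = 10.

10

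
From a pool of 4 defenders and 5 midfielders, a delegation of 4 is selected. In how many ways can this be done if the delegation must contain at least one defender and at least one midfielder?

120

Total 4-person selections from all 9: C(9,4) = 126.
Selections missing a whole group: no defenders → C(5,4) = 5; no midfielders → C(4,4) = 1.
Both groups omitted at once is impossible, so 126 − 6 = 120.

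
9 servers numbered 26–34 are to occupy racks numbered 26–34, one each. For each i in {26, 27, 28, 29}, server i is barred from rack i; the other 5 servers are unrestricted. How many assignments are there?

229080

Let Aᵢ (for 26 ≤ i ≤ 29) be the placements that put server i in its forbidden rack. Any j of these fix j positions, leaving (9−j)! ways to fill the rest, and there are C(4,j) ways to pick which j.
By inclusion–exclusion, the number of valid placements is Σ_{j=0}^{4} (−1)^j C(4,j)·(9−j)!.
Computing: 362880 − 161280 + 30240 − 2880 + 120 = 229080.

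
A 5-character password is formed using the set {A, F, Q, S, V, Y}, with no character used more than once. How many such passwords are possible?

720

This is a permutation of 5 out of 6: P(6,5) = 6!/1!.
6 × 5 × 4 × 3 × 2 = 720.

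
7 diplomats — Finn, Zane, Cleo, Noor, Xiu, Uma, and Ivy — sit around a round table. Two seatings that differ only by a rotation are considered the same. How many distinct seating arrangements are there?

Around a circle, 7 distinct people have 7!/7 = (6)! = 720 rotationally distinct seatings.

720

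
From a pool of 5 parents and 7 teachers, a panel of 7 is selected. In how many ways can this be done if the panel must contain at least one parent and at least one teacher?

Unrestricted: C(12,7) = 792 ways to pick any 7 of the 12.
Subtract selections that omit an entire group: no parents → C(7,7) = 1; no teachers → C(5,7) = 0.
Both groups omitted at once is impossible, so 792 − 1 = 791.

791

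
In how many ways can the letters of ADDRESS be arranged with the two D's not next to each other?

900

There are 7!/(2!·2!) = 1260 arrangements of ADDRESS in total.
Arrangements with the D's together: treat DD as one letter, giving (6)!/(2!) = 360.
Subtracting, 1260 − 360 = 900 arrangements keep the D's apart.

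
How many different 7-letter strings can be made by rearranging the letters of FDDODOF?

210

The 7 letters of FDDODOF have repeats: D appearing 3 times, F appearing twice, and O appearing twice.
So there are 7! / (3!·2!·2!) = 210 distinguishable arrangements.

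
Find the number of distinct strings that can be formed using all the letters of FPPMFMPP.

Letter multiplicities in FPPMFMPP: F×2, M×2, P×4.
The number of distinct arrangements is 8!/(4!·2!·2!) = 40320/96 = 420.

420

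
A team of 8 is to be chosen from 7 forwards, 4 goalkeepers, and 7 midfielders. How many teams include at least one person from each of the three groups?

Unrestricted: C(18,8) = 43758 ways to pick any 8 of the 18.
Selections missing a whole group: no forwards → C(11,8) = 165; no goalkeepers → C(14,8) = 3003; no midfielders → C(11,8) = 165.
Add back selections omitting two groups (i.e. drawn from a single group): C(7,8) + C(4,8) + C(7,8) = 0.
By inclusion–exclusion: 43758 − 3333 + 0 = 40425.

40425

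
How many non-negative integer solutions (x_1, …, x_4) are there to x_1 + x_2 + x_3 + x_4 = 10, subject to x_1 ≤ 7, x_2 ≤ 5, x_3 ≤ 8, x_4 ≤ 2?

Without the upper bounds there are C(13,3) = 286 ways to split 10 among 4 variables.
Subtract solutions that violate a single cap (substitute x_i' = x_i − (cap_i+1)): x_1 ≥ 8 gives C(5,3) = 10; x_2 ≥ 6 gives C(7,3) = 35; x_3 ≥ 9 gives C(4,3) = 4; x_4 ≥ 3 gives C(10,3) = 120. Together 169.
Add back pairs where two caps are both exceeded: 0 + 0 + 0 + 0 + 4 + 0 = 4.
By inclusion–exclusion the count is 286 − 169 + 4 = 121.

121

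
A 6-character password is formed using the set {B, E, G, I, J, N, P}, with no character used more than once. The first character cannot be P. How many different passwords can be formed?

The first character has 7−1 = 6 choices (anything except P).
The remaining 5 characters are filled from the other 6 symbols without repetition: 6 × 5 × 4 × 3 × 2 = 720.
Total: 6 × 720 = 4320.

4320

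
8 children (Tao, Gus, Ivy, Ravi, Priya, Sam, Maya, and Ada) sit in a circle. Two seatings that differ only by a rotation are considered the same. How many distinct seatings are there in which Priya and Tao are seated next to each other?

Treat {Priya, Tao} as one unit (2 internal orders) and seat the resulting 7 units around the table: (6)! circular arrangements.
So 2 × (6)! = 2 × 720 = 1440.

1440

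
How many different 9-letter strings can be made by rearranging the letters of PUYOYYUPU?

The 9 letters of PUYOYYUPU have repeats: P appearing twice, U appearing 3 times, and Y appearing 3 times.
The number of distinct arrangements is 9!/(3!·3!·2!) = 362880/72 = 5040.

5040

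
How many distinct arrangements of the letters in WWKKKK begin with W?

Fix W in the first position and arrange the remaining 5 letters.
Those 5 letters have K appearing 4 times, giving (5)!/(4!) = 5.

5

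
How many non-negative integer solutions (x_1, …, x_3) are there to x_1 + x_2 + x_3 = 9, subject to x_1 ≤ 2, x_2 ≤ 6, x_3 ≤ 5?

12

By stars and bars, unrestricted non-negative solutions to x_1+…+x_3 = 9 number C(9+2,2) = 55.
Subtract solutions that violate a single cap (substitute x_i' = x_i − (cap_i+1)): x_1 ≥ 3 gives C(8,2) = 28; x_2 ≥ 7 gives C(4,2) = 6; x_3 ≥ 6 gives C(5,2) = 10. Together 44.
Add back pairs where two caps are both exceeded: 0 + 1 + 0 = 1.
By inclusion–exclusion the count is 55 − 44 + 1 = 12.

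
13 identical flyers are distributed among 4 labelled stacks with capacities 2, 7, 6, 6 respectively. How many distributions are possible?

Without the upper bounds there are C(16,3) = 560 ways to split 13 among 4 stacks.
Subtract solutions that violate a single cap (substitute x_i' = x_i − (cap_i+1)): x_1 ≥ 3 gives C(13,3) = 286; x_2 ≥ 8 gives C(8,3) = 56; x_3 ≥ 7 gives C(9,3) = 84; x_4 ≥ 7 gives C(9,3) = 84. Together 510.
Add back pairs where two caps are both exceeded: 10 + 20 + 20 + 0 + 0 + 0 = 50.
By inclusion–exclusion the count is 560 − 510 + 50 = 100.

100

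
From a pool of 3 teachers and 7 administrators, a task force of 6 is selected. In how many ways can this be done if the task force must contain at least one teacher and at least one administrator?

203

Unrestricted: C(10,6) = 210 ways to pick any 6 of the 10.
Selections missing a whole group: no teachers → C(7,6) = 7; no administrators → C(3,6) = 0.
Both groups omitted at once is impossible, so 210 − 7 = 203.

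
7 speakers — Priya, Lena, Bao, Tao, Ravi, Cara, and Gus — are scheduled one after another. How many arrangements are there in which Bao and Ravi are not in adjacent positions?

3600

There are 7! = 5040 arrangements in all. If Bao and Ravi are adjacent, merging them into one block gives 2·(6)! = 1440 arrangements.
Complementary counting: 5040 − 1440 = 3600.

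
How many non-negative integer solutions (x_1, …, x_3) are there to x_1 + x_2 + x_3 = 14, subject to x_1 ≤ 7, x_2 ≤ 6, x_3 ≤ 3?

Ignoring the caps, the number of non-negative solutions to x_1+…+x_3 = 14 is C(16,2) = 120.
Subtract solutions that violate a single cap (substitute x_i' = x_i − (cap_i+1)): x_1 ≥ 8 gives C(8,2) = 28; x_2 ≥ 7 gives C(9,2) = 36; x_3 ≥ 4 gives C(12,2) = 66. Together 130.
Add back pairs where two caps are both exceeded: 0 + 6 + 10 = 16.
By inclusion–exclusion the count is 120 − 130 + 16 = 6.

6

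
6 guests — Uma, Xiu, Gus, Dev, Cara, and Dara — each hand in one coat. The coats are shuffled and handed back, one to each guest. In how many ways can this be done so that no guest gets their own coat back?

265

Let Aᵢ be the assignments in which guest i gets their own coat. We want the size of the complement of A₁∪…∪A_6.
By inclusion–exclusion this is Σ_{j=0}^{6} (−1)^j C(6,j)·(6−j)!.
Computing: 720 − 720 + 360 − 120 + 30 − 6 + 1 = 265.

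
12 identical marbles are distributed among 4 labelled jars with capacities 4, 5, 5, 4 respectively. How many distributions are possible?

Ignoring the caps, the number of non-negative solutions to x_1+…+x_4 = 12 is C(15,3) = 455.
Subtract solutions that violate a single cap (substitute x_i' = x_i − (cap_i+1)): x_1 ≥ 5 gives C(10,3) = 120; x_2 ≥ 6 gives C(9,3) = 84; x_3 ≥ 6 gives C(9,3) = 84; x_4 ≥ 5 gives C(10,3) = 120. Together 408.
Add back pairs where two caps are both exceeded: 4 + 4 + 10 + 1 + 4 + 4 = 27.
By inclusion–exclusion the count is 455 − 408 + 27 = 74.

74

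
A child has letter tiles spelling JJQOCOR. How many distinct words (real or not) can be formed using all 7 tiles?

1260

JJQOCOR has 7 letters with J appearing twice and O appearing twice.
The number of distinct arrangements is 7!/(2!·2!) = 5040/4 = 1260.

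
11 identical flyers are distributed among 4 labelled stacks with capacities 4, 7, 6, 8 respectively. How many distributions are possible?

By stars and bars, unrestricted non-negative solutions to x_1+…+x_4 = 11 number C(11+3,3) = 364.
Subtract solutions that violate a single cap (substitute x_i' = x_i − (cap_i+1)): x_1 ≥ 5 gives C(9,3) = 84; x_2 ≥ 8 gives C(6,3) = 20; x_3 ≥ 7 gives C(7,3) = 35; x_4 ≥ 9 gives C(5,3) = 10. Together 149.
No two caps can be exceeded simultaneously, so the pair terms are all 0.
By inclusion–exclusion the count is 364 − 149 + 0 = 215.

215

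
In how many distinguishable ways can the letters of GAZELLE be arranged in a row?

1260

Letter multiplicities in GAZELLE: A×1, E×2, G×1, L×2, Z×1.
So there are 7! / (2!·2!) = 1260 distinguishable arrangements.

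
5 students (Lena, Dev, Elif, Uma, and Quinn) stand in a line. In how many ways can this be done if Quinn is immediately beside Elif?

Treat {Quinn, Elif} as a single unit. There are 4 units to order, and the pair itself can be ordered 2 ways.
So the count is 2·(4)! = 48.

48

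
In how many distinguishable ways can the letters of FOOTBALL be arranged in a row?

10080

Letter multiplicities in FOOTBALL: A×1, B×1, F×1, L×2, O×2, T×1.
The number of distinct arrangements is 8!/(2!·2!) = 40320/4 = 10080.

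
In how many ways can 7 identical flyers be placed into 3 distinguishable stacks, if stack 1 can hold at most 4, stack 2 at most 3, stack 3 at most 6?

19

Ignoring the caps, the number of non-negative solutions to x_1+…+x_3 = 7 is C(9,2) = 36.
Subtract solutions that violate a single cap (substitute x_i' = x_i − (cap_i+1)): x_1 ≥ 5 gives C(4,2) = 6; x_2 ≥ 4 gives C(5,2) = 10; x_3 ≥ 7 gives C(2,2) = 1. Together 17.
No two caps can be exceeded simultaneously, so the pair terms are all 0.
By inclusion–exclusion the count is 36 − 17 + 0 = 19.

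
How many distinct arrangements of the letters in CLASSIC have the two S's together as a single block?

360

Treat the 2 copies of S as a single block. The multiset to arrange is then {SS, A, C, C, I, L}, 6 items in all.
That gives (6)!/(2!) = 360 arrangements.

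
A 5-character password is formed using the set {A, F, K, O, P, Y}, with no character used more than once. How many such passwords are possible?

With no repetition, fill the 5 characters in order: 6 choices, then 5, down to 2.
6 × 5 × 4 × 3 × 2 = 720.

720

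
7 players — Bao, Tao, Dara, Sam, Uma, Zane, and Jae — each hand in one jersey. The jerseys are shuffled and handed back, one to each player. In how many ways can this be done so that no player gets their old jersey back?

Count assignments avoiding every fixed point. For any j of the 7 players fixed to their old jersey, the other 7−j can be arranged in (7−j)! ways.
By inclusion–exclusion this is Σ_{j=0}^{7} (−1)^j C(7,j)·(7−j)!.
Computing: 5040 − 5040 + 2520 − 840 + 210 − 42 + 7 − 1 = 1854.

1854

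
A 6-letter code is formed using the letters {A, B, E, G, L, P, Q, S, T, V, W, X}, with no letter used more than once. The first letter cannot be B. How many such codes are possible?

The first letter has 12−1 = 11 choices (anything except B).
The remaining 5 letters are filled from the other 11 symbols without repetition: 11 × 10 × 9 × 8 × 7 = 55440.
Total: 11 × 55440 = 609840.

609840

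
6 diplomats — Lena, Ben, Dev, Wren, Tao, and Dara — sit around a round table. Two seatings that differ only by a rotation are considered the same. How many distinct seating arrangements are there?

120

Seat Lena anywhere (absorbing the rotational symmetry), then permute the other 5: (5)! = 120.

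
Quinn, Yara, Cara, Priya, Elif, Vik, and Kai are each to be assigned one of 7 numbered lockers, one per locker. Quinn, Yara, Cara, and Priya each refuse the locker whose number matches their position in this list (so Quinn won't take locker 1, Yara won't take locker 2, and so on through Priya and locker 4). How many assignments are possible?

2790

Let Aᵢ (for 1 ≤ i ≤ 4) be the placements that put person i in their forbidden locker. Any j of these fix j positions, leaving (7−j)! ways to fill the rest, and there are C(4,j) ways to pick which j.
By inclusion–exclusion, the number of valid placements is Σ_{j=0}^{4} (−1)^j C(4,j)·(7−j)!.
Computing: 5040 − 2880 + 720 − 96 + 6 = 2790.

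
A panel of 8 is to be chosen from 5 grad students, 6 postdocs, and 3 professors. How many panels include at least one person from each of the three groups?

2828

Unrestricted: C(14,8) = 3003 ways to pick any 8 of the 14.
Subtract selections that omit an entire group: no grad students → C(9,8) = 9; no postdocs → C(8,8) = 1; no professors → C(11,8) = 165.
Add back selections omitting two groups (i.e. drawn from a single group): C(5,8) + C(6,8) + C(3,8) = 0.
By inclusion–exclusion: 3003 − 175 + 0 = 2828.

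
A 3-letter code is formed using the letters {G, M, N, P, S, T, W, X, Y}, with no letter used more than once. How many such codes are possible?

This is a permutation of 3 out of 9: P(9,3) = 9!/6!.
9 × 8 × 7 = 504.

504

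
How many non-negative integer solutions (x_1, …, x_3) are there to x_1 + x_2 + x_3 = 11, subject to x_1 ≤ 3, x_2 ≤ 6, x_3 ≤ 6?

14

Ignoring the caps, the number of non-negative solutions to x_1+…+x_3 = 11 is C(13,2) = 78.
Subtract solutions that violate a single cap (substitute x_i' = x_i − (cap_i+1)): x_1 ≥ 4 gives C(9,2) = 36; x_2 ≥ 7 gives C(6,2) = 15; x_3 ≥ 7 gives C(6,2) = 15. Together 66.
Add back pairs where two caps are both exceeded: 1 + 1 + 0 = 2.
By inclusion–exclusion the count is 78 − 66 + 2 = 14.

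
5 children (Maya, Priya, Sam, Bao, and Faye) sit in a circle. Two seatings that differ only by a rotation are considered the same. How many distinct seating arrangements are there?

Fix one person's seat to break rotational symmetry; the remaining 4 people can be arranged in (4)! = 24 ways.

24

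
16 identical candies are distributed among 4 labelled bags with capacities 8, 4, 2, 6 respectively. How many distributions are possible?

31

Ignoring the caps, the number of non-negative solutions to x_1+…+x_4 = 16 is C(19,3) = 969.
Subtract solutions that violate a single cap (substitute x_i' = x_i − (cap_i+1)): x_1 ≥ 9 gives C(10,3) = 120; x_2 ≥ 5 gives C(14,3) = 364; x_3 ≥ 3 gives C(16,3) = 560; x_4 ≥ 7 gives C(12,3) = 220. Together 1264.
Add back pairs where two caps are both exceeded: 10 + 35 + 1 + 165 + 35 + 84 = 330.
Subtract triples: 0 + 0 + 0 + 4 = 4.
By inclusion–exclusion the count is 969 − 1264 + 330 − 4 = 31.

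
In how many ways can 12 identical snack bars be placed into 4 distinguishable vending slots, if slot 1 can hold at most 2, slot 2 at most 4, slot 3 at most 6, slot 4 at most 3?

Without the upper bounds there are C(15,3) = 455 ways to split 12 among 4 vending slots.
Subtract solutions that violate a single cap (substitute x_i' = x_i − (cap_i+1)): x_1 ≥ 3 gives C(12,3) = 220; x_2 ≥ 5 gives C(10,3) = 120; x_3 ≥ 7 gives C(8,3) = 56; x_4 ≥ 4 gives C(11,3) = 165. Together 561.
Add back pairs where two caps are both exceeded: 35 + 10 + 56 + 1 + 20 + 4 = 126.
Subtract triples: 0 + 1 + 0 + 0 = 1.
By inclusion–exclusion the count is 455 − 561 + 126 − 1 = 19.

19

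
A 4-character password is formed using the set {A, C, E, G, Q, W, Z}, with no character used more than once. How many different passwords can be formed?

840

This is a permutation of 4 out of 7: P(7,4) = 7!/3!.
7 × 6 × 5 × 4 = 840.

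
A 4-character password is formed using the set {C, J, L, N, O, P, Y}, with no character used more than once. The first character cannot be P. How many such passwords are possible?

The first character has 7−1 = 6 choices (anything except P).
The remaining 3 characters are filled from the other 6 symbols without repetition: 6 × 5 × 4 = 120.
Total: 6 × 120 = 720.

720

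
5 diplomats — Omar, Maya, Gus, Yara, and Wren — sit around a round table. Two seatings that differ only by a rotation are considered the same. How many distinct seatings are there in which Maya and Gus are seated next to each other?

12

Glue Maya and Gus into a block (2 internal orders). Seating 4 units around a circle gives (3)! arrangements.
So 2 × (3)! = 2 × 6 = 12.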